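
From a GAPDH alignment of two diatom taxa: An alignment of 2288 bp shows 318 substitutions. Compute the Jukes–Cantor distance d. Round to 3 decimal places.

p = 318/2288 ≈ 0.138986.
d = −(3/4) ln(1 − 4p/3) = −0.75 ln(1 − 0.185315) = −0.75 ln(0.814685)
  = −0.75 × (-0.204954) = 0.153716 substitutions/site.

0.154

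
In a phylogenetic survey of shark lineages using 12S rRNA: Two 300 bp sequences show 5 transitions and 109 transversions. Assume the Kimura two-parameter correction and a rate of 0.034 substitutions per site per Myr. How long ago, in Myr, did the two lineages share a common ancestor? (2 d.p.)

8.48

P = 5/300 ≈ 0.016667 and Q = 109/300 ≈ 0.363333.
Under the Kimura two-parameter model, d = −½ ln(1 − 2P − Q) − ¼ ln(1 − 2Q).
1 − 2P − Q = 0.603333, giving −½ ln(0.603333) = 0.252643.
1 − 2Q = 0.273334, giving −¼ ln(0.273334) = 0.324265.
d = 0.252643 + 0.324265 = 0.576908.
Under a molecular clock d = 2μt, so t = d/(2μ) = 0.576908 / (2 × 0.034) = 8.48 Myr.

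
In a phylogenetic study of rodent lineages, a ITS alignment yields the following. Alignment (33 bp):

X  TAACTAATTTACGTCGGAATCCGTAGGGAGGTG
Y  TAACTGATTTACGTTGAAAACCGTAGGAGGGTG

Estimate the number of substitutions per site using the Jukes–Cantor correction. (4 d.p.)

The sequences differ at 6 of 33 sites (6, 15, 17, 20, 28, 29), so p = 6/33 ≈ 0.181818.
d = −(3/4) ln(1 − 4p/3) = −0.75 ln(1 − 0.242424) = −0.75 ln(0.757576)
  = −0.75 × (-0.277631) = 0.208223 substitutions/site.

0.2082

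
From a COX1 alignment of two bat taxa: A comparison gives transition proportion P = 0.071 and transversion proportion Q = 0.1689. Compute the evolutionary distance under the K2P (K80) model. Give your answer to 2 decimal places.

0.29

Under the Kimura two-parameter model, d = −½ ln(1 − 2P − Q) − ¼ ln(1 − 2Q).
1 − 2P − Q = 0.6891, giving −½ ln(0.6891) = 0.186184.
1 − 2Q = 0.6622, giving −¼ ln(0.6622) = 0.103047.
d = 0.186184 + 0.103047 = 0.289231.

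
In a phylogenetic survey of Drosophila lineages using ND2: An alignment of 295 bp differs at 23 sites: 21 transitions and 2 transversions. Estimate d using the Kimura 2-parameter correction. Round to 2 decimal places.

0.08

P = 21/295 ≈ 0.071186 and Q = 2/295 ≈ 0.00678.
Under the Kimura two-parameter model, d = −½ ln(1 − 2P − Q) − ¼ ln(1 − 2Q).
1 − 2P − Q = 0.850848, giving −½ ln(0.850848) = 0.080761.
1 − 2Q = 0.98644, giving −¼ ln(0.98644) = 0.003413.
d = 0.080761 + 0.003413 = 0.084174.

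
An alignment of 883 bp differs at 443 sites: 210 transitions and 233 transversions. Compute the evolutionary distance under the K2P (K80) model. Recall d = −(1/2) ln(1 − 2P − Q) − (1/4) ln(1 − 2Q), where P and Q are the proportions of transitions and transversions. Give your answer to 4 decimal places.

P = 210/883 ≈ 0.237826 and Q = 233/883 ≈ 0.263873.
Under the Kimura two-parameter model, d = −½ ln(1 − 2P − Q) − ¼ ln(1 − 2Q).
1 − 2P − Q = 0.260475, giving −½ ln(0.260475) = 0.672624.
1 − 2Q = 0.472254, giving −¼ ln(0.472254) = 0.187560.
d = 0.672624 + 0.187560 = 0.860184.

0.8602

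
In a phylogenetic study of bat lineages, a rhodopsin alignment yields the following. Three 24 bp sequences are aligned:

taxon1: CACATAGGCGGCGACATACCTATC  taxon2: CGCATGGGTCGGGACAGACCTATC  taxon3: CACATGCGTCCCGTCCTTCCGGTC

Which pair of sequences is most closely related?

taxon1–taxon2: 6/24 differ, p = 0.250, d = 0.304.
taxon1–taxon3: 10/24 differ, p = 0.417, d = 0.608.
taxon2–taxon3: 10/24 differ, p = 0.417, d = 0.608.
The smallest distance is between taxon1 and taxon2.

taxon1 and taxon2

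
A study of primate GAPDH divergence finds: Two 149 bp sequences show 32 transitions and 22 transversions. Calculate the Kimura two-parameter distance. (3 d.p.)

P = 32/149 ≈ 0.214765 and Q = 22/149 ≈ 0.147651.
Under the Kimura two-parameter model, d = −½ ln(1 − 2P − Q) − ¼ ln(1 − 2Q).
1 − 2P − Q = 0.422819, giving −½ ln(0.422819) = 0.430406.
1 − 2Q = 0.704698, giving −¼ ln(0.704698) = 0.087496.
d = 0.430406 + 0.087496 = 0.517902.

0.518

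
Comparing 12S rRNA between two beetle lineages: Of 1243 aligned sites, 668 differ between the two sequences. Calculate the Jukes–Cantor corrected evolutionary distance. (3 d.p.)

0.946

p = 668/1243 ≈ 0.537409.
d = −(3/4) ln(1 − 4p/3) = −0.75 ln(1 − 0.716545) = −0.75 ln(0.283455)
  = −0.75 × (-1.260702) = 0.945527 substitutions/site.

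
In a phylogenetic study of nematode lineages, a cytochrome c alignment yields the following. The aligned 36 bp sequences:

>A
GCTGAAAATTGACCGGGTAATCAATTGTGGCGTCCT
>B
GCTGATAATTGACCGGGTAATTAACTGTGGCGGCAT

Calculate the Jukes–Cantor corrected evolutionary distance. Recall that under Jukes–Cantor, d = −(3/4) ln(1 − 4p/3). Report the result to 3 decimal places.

The sequences differ at 5 of 36 sites (6, 22, 25, 33, 35), so p = 5/36 ≈ 0.138889.
d = −(3/4) ln(1 − 4p/3) = −0.75 ln(1 − 0.185185) = −0.75 ln(0.814815)
  = −0.75 × (-0.204794) = 0.153596 substitutions/site.

0.154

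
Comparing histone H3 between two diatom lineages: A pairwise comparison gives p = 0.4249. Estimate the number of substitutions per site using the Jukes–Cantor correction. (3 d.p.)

d = −(3/4) ln(1 − 4p/3) = −0.75 ln(1 − 0.566533) = −0.75 ln(0.433467)
  = −0.75 × (-0.835940) = 0.626955 substitutions/site.

0.627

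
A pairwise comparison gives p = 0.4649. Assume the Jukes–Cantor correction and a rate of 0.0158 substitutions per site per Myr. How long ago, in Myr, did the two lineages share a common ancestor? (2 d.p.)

d = −(3/4) ln(1 − 4p/3) = −0.75 ln(1 − 0.619867) = −0.75 ln(0.380133)
  = −0.75 × (-0.967234) = 0.725426 substitutions/site.
Under a molecular clock d = 2μt, so t = d/(2μ) = 0.725426 / (2 × 0.0158) = 22.96 Myr.

22.96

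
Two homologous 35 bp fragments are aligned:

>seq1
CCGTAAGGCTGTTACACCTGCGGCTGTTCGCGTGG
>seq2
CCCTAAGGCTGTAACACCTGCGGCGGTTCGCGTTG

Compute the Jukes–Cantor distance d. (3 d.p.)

The sequences differ at 4 of 35 sites (3, 13, 25, 34), so p = 4/35 ≈ 0.114286.
d = −(3/4) ln(1 − 4p/3) = −0.75 ln(1 − 0.152381) = −0.75 ln(0.847619)
  = −0.75 × (-0.165324) = 0.123993 substitutions/site.

0.124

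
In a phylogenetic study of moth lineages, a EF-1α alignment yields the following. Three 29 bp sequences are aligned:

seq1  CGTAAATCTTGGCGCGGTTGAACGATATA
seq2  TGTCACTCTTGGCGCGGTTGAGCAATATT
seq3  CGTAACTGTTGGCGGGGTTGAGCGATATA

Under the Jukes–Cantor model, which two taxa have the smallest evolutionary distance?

seq1–seq2: 6/29 differ, p = 0.207, d = 0.242.
seq1–seq3: 4/29 differ, p = 0.138, d = 0.152.
seq2–seq3: 6/29 differ, p = 0.207, d = 0.242.
The smallest distance is between seq1 and seq3.

seq1 and seq3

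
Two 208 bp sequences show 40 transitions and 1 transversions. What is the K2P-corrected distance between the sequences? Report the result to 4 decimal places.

0.2491

P = 40/208 ≈ 0.192308 and Q = 1/208 ≈ 0.004808.
Under the Kimura two-parameter model, d = −½ ln(1 − 2P − Q) − ¼ ln(1 − 2Q).
1 − 2P − Q = 0.610576, giving −½ ln(0.610576) = 0.246676.
1 − 2Q = 0.990384, giving −¼ ln(0.990384) = 0.002416.
d = 0.246676 + 0.002416 = 0.249092.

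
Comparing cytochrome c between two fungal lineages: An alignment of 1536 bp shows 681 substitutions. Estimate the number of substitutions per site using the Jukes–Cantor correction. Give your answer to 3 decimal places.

0.671

p = 681/1536 ≈ 0.443359.
d = −(3/4) ln(1 − 4p/3) = −0.75 ln(1 − 0.591145) = −0.75 ln(0.408855)
  = −0.75 × (-0.894395) = 0.670796 substitutions/site.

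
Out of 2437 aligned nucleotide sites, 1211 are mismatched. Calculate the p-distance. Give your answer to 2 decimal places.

0.50

p = 1211/2437 = 0.496922… ≈ 0.50 (to 2 d.p.).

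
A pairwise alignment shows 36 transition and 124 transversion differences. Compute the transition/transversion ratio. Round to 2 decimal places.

R = 36/124 = 0.290322… ≈ 0.29 (to 2 d.p.).

0.29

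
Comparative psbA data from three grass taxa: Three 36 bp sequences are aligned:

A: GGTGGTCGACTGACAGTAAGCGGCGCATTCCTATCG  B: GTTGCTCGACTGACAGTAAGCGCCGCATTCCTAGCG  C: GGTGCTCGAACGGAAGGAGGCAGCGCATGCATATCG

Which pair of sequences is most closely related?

A and B

A–B: 4/36 differ, p = 0.111, d = 0.120.
A–C: 10/36 differ, p = 0.278, d = 0.347.
B–C: 12/36 differ, p = 0.333, d = 0.441.
The smallest distance is between A and B.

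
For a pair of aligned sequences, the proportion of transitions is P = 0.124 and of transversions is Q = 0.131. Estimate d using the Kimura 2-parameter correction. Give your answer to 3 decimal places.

Under the Kimura two-parameter model, d = −½ ln(1 − 2P − Q) − ¼ ln(1 − 2Q).
1 − 2P − Q = 0.621, giving −½ ln(0.621) = 0.238212.
1 − 2Q = 0.738, giving −¼ ln(0.738) = 0.075953.
d = 0.238212 + 0.075953 = 0.314165.

0.314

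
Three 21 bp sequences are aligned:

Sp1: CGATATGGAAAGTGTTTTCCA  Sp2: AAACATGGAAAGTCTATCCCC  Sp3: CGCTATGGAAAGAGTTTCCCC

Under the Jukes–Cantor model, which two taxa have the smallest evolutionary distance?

Sp1–Sp2: 7/21 differ, p = 0.333, d = 0.441.
Sp1–Sp3: 4/21 differ, p = 0.190, d = 0.220.
Sp2–Sp3: 7/21 differ, p = 0.333, d = 0.441.
The smallest distance is between Sp1 and Sp3.

Sp1 and Sp3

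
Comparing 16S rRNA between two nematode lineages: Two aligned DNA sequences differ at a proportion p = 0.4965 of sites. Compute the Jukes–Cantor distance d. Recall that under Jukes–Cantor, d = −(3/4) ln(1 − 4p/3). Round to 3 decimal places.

0.814

d = −(3/4) ln(1 − 4p/3) = −0.75 ln(1 − 0.662) = −0.75 ln(0.338)
  = −0.75 × (-1.084709) = 0.813532 substitutions/site.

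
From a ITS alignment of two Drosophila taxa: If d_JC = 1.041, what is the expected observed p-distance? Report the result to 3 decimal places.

0.563

p = (3/4)(1 − e^(−4d/3)) = 0.75 × (1 − e^(-1.388)) = 0.75 × (1 − 0.249574) = 0.562820.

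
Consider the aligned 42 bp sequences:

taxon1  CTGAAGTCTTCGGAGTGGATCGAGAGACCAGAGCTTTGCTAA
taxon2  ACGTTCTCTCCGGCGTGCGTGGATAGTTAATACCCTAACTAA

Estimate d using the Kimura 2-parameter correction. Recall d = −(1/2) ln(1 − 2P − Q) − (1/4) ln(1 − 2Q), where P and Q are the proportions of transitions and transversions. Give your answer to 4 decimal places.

Of 42 sites, 6 differences are transitions and 13 are transversions, so P = 6/42 ≈ 0.142857 and Q = 13/42 ≈ 0.309524.
Under the Kimura two-parameter model, d = −½ ln(1 − 2P − Q) − ¼ ln(1 − 2Q).
1 − 2P − Q = 0.404762, giving −½ ln(0.404762) = 0.452228.
1 − 2Q = 0.380952, giving −¼ ln(0.380952) = 0.241270.
d = 0.452228 + 0.241270 = 0.693498.

0.6935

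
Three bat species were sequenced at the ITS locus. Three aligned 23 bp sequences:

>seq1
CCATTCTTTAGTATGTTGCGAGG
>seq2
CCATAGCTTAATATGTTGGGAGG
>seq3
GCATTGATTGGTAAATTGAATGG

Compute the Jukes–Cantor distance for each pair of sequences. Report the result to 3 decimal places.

seq1–seq2: 5/23 sites differ → p ≈ 0.217391, d = −0.75 ln(1 − 0.289855) = 0.256715 ≈ 0.257.
seq1–seq3: 9/23 sites differ → p ≈ 0.391304, d = −0.75 ln(1 − 0.521739) = 0.553199 ≈ 0.553.
seq2–seq3: 10/23 sites differ → p ≈ 0.434783, d = −0.75 ln(1 − 0.579711) = 0.650110 ≈ 0.650.

d(seq1,seq2) = 0.257, d(seq1,seq3) = 0.553, d(seq2,seq3) = 0.650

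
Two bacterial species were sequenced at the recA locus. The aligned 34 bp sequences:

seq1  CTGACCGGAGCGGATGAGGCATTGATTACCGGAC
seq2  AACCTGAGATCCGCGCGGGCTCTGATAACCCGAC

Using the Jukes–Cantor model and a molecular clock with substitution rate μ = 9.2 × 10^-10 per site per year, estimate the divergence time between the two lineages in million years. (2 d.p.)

The sequences differ at 17 of 34 sites, so p = 17/34 = 0.5.
d = −(3/4) ln(1 − 4p/3) = −0.75 ln(1 − 0.666667) = −0.75 ln(0.333333)
  = −0.75 × (-1.098613) = 0.823960 substitutions/site.
Under a molecular clock d = 2μt, so t = d/(2μ) = 0.823960 / (2 × 9.2 × 10^-10) = 447.80 million years.

447.80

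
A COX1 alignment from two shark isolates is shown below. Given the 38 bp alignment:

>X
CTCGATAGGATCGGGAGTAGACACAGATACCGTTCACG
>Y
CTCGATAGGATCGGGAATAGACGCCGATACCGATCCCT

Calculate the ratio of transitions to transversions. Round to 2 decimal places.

Transitions are A↔G and C↔T; transversions are all other mismatches.
Transitions: 2. Transversions: 4.
R = 2/4 = 0.50.

0.50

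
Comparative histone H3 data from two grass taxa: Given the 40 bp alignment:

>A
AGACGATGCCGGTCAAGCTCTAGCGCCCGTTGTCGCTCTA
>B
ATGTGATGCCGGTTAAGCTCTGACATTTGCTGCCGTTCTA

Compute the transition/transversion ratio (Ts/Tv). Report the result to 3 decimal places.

12.000

Transitions are A↔G and C↔T; transversions are all other mismatches.
Transitions: 12. Transversions: 1.
R = 12/1 = 12.000.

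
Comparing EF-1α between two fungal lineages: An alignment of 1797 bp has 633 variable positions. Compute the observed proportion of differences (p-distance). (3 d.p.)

0.352

p = 633/1797 = 0.352253… ≈ 0.352 (to 3 d.p.).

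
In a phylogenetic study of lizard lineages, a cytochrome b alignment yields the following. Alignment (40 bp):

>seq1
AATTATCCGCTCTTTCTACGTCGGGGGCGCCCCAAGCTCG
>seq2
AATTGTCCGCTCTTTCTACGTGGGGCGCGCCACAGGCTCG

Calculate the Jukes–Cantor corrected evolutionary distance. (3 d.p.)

0.137

The sequences differ at 5 of 40 sites (5, 22, 26, 32, 35), so p = 5/40 = 0.125.
d = −(3/4) ln(1 − 4p/3) = −0.75 ln(1 − 0.166667) = −0.75 ln(0.833333)
  = −0.75 × (-0.182322) = 0.136742 substitutions/site.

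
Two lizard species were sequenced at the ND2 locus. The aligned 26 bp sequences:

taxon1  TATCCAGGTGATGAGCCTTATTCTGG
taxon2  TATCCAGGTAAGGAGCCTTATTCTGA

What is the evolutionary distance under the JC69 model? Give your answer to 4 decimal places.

0.1253

The sequences differ at 3 of 26 sites (10, 12, 26), so p = 3/26 ≈ 0.115385.
d = −(3/4) ln(1 − 4p/3) = −0.75 ln(1 − 0.153847) = −0.75 ln(0.846153)
  = −0.75 × (-0.167055) = 0.125291 substitutions/site.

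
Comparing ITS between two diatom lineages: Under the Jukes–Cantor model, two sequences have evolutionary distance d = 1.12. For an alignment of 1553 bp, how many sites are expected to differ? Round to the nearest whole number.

Invert JC69: p = (3/4)(1 − e^(−4d/3)) = 0.75 × (1 − e^(-1.493333)) = 0.75 × (1 − 0.224623) = 0.581533.
Expected differing sites = pL ≈ 0.581533 × 1553 = 903.120749 ≈ 903.

903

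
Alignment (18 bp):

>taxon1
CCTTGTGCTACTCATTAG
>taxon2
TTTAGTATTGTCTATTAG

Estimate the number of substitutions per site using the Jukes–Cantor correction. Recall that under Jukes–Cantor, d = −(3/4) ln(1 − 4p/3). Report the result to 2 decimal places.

The sequences differ at 9 of 18 sites (1, 2, 4, 7, 8, 10, 11, 12, 13), so p = 9/18 = 0.5.
d = −(3/4) ln(1 − 4p/3) = −0.75 ln(1 − 0.666667) = −0.75 ln(0.333333)
  = −0.75 × (-1.098613) = 0.823960 substitutions/site.

0.82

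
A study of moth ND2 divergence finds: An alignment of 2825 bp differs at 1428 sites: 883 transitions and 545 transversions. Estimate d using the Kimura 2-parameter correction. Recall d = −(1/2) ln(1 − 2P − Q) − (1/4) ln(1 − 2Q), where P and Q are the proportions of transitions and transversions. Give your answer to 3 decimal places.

P = 883/2825 ≈ 0.312566 and Q = 545/2825 ≈ 0.19292.
Under the Kimura two-parameter model, d = −½ ln(1 − 2P − Q) − ¼ ln(1 − 2Q).
1 − 2P − Q = 0.181948, giving −½ ln(0.181948) = 0.852017.
1 − 2Q = 0.61416, giving −¼ ln(0.61416) = 0.121875.
d = 0.852017 + 0.121875 = 0.973892.

0.974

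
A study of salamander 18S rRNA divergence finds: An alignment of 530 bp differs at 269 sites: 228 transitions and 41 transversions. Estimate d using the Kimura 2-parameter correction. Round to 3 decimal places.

1.430

P = 228/530 ≈ 0.430189 and Q = 41/530 ≈ 0.077358.
Under the Kimura two-parameter model, d = −½ ln(1 − 2P − Q) − ¼ ln(1 − 2Q).
1 − 2P − Q = 0.062264, giving −½ ln(0.062264) = 1.388186.
1 − 2Q = 0.845284, giving −¼ ln(0.845284) = 0.042021.
d = 1.388186 + 0.042021 = 1.430207.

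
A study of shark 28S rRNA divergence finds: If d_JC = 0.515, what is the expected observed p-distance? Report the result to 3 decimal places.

0.373

p = (3/4)(1 − e^(−4d/3)) = 0.75 × (1 − e^(-0.686667)) = 0.75 × (1 − 0.503251) = 0.372562.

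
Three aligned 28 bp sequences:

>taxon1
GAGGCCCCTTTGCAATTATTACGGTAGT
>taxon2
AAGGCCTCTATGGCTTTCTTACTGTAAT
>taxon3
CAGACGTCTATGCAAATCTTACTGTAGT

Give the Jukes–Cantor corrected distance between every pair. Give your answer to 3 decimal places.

d(taxon1,taxon2) = 0.420, d(taxon1,taxon3) = 0.360, d(taxon2,taxon3) = 0.360

taxon1–taxon2: 9/28 sites differ → p ≈ 0.321429, d = −0.75 ln(1 − 0.428572) = 0.419713 ≈ 0.420.
taxon1–taxon3: 8/28 sites differ → p ≈ 0.285714, d = −0.75 ln(1 − 0.380952) = 0.359679 ≈ 0.360.
taxon2–taxon3: 8/28 sites differ → p ≈ 0.285714, d = −0.75 ln(1 − 0.380952) = 0.359679 ≈ 0.360.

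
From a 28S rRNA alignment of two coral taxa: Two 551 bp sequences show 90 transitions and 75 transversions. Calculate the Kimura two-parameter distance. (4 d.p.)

0.3901

P = 90/551 ≈ 0.163339 and Q = 75/551 ≈ 0.136116.
Under the Kimura two-parameter model, d = −½ ln(1 − 2P − Q) − ¼ ln(1 − 2Q).
1 − 2P − Q = 0.537206, giving −½ ln(0.537206) = 0.310687.
1 − 2Q = 0.727768, giving −¼ ln(0.727768) = 0.079443.
d = 0.310687 + 0.079443 = 0.390130.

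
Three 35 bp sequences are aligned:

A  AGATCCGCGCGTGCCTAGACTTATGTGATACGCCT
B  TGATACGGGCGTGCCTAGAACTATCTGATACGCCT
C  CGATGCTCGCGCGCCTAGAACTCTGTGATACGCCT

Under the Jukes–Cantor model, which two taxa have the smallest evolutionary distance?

A–B: 6/35 differ, p = 0.171, d = 0.195.
A–C: 7/35 differ, p = 0.200, d = 0.233.
B–C: 7/35 differ, p = 0.200, d = 0.233.
The smallest distance is between A and B.

A and B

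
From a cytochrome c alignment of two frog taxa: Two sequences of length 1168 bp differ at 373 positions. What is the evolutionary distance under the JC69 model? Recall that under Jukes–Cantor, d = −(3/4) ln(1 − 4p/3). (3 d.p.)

0.416

p = 373/1168 ≈ 0.319349.
d = −(3/4) ln(1 − 4p/3) = −0.75 ln(1 − 0.425799) = −0.75 ln(0.574201)
  = −0.75 × (-0.554776) = 0.416082 substitutions/site.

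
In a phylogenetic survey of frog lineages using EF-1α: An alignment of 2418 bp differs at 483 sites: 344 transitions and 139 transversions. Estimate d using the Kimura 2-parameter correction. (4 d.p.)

0.2398

P = 344/2418 ≈ 0.142266 and Q = 139/2418 ≈ 0.057486.
Under the Kimura two-parameter model, d = −½ ln(1 − 2P − Q) − ¼ ln(1 − 2Q).
1 − 2P − Q = 0.657982, giving −½ ln(0.657982) = 0.209289.
1 − 2Q = 0.885028, giving −¼ ln(0.885028) = 0.030534.
d = 0.209289 + 0.030534 = 0.239823.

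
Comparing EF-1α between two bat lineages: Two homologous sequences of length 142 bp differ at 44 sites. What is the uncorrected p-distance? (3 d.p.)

p = 44/142 = 0.309859… ≈ 0.310 (to 3 d.p.).

0.310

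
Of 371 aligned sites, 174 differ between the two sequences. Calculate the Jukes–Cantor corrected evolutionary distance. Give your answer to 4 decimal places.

p = 174/371 ≈ 0.469003.
d = −(3/4) ln(1 − 4p/3) = −0.75 ln(1 − 0.625337) = −0.75 ln(0.374663)
  = −0.75 × (-0.981728) = 0.736296 substitutions/site.

0.7363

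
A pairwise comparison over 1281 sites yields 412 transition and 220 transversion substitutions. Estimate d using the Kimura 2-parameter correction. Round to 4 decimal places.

P = 412/1281 ≈ 0.321624 and Q = 220/1281 ≈ 0.171741.
Under the Kimura two-parameter model, d = −½ ln(1 − 2P − Q) − ¼ ln(1 − 2Q).
1 − 2P − Q = 0.185011, giving −½ ln(0.185011) = 0.843670.
1 − 2Q = 0.656518, giving −¼ ln(0.656518) = 0.105201.
d = 0.843670 + 0.105201 = 0.948871.

0.9489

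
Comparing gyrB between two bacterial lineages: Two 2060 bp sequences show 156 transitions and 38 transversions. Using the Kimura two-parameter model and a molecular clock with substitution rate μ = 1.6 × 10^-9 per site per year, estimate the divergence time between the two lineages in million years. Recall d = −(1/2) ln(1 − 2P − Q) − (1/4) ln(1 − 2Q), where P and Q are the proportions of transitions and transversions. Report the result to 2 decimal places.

P = 156/2060 ≈ 0.075728 and Q = 38/2060 ≈ 0.018447.
Under the Kimura two-parameter model, d = −½ ln(1 − 2P − Q) − ¼ ln(1 − 2Q).
1 − 2P − Q = 0.830097, giving −½ ln(0.830097) = 0.093106.
1 − 2Q = 0.963106, giving −¼ ln(0.963106) = 0.009398.
d = 0.093106 + 0.009398 = 0.102504.
Under a molecular clock d = 2μt, so t = d/(2μ) = 0.102504 / (2 × 1.6 × 10^-9) = 32.03 million years.

32.03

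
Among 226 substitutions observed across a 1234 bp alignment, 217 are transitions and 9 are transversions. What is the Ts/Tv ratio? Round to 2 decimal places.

24.11

R = 217/9 = 24.111111… ≈ 24.11 (to 2 d.p.).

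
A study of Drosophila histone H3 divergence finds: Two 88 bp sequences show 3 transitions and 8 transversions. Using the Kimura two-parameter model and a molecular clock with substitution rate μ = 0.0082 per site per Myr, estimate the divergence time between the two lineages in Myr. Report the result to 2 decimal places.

P = 3/88 ≈ 0.034091 and Q = 8/88 ≈ 0.090909.
Under the Kimura two-parameter model, d = −½ ln(1 − 2P − Q) − ¼ ln(1 − 2Q).
1 − 2P − Q = 0.840909, giving −½ ln(0.840909) = 0.086636.
1 − 2Q = 0.818182, giving −¼ ln(0.818182) = 0.050168.
d = 0.086636 + 0.050168 = 0.136804.
Under a molecular clock d = 2μt, so t = d/(2μ) = 0.136804 / (2 × 0.0082) = 8.34 Myr.

8.34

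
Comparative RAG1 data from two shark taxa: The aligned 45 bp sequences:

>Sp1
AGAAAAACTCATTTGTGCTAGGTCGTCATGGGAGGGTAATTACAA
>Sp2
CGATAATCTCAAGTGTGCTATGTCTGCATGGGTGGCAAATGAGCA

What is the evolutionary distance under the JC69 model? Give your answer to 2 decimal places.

0.40

The sequences differ at 14 of 45 sites, so p = 14/45 ≈ 0.311111.
d = −(3/4) ln(1 − 4p/3) = −0.75 ln(1 − 0.414815) = −0.75 ln(0.585185)
  = −0.75 × (-0.535827) = 0.401870 substitutions/site.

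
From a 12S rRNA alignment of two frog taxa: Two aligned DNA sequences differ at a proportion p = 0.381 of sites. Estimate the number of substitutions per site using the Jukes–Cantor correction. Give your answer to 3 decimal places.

0.532

d = −(3/4) ln(1 − 4p/3) = −0.75 ln(1 − 0.508) = −0.75 ln(0.492)
  = −0.75 × (-0.709277) = 0.531958 substitutions/site.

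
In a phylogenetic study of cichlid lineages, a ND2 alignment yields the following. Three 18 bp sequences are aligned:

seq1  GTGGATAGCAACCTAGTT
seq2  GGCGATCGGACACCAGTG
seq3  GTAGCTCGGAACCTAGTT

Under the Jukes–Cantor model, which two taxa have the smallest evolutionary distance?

seq1 and seq3

seq1–seq2: 8/18 differ, p = 0.444, d = 0.673.
seq1–seq3: 4/18 differ, p = 0.222, d = 0.264.
seq2–seq3: 7/18 differ, p = 0.389, d = 0.548.
The smallest distance is between seq1 and seq3.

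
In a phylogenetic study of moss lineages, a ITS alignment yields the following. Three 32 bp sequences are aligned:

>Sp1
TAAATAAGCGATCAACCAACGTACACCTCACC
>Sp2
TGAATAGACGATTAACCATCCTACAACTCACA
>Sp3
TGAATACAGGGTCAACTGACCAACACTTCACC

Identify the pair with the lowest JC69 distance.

Sp1–Sp2: 8/32 differ, p = 0.250, d = 0.304.
Sp1–Sp3: 10/32 differ, p = 0.313, d = 0.404.
Sp2–Sp3: 11/32 differ, p = 0.344, d = 0.460.
The smallest distance is between Sp1 and Sp2.

Sp1 and Sp2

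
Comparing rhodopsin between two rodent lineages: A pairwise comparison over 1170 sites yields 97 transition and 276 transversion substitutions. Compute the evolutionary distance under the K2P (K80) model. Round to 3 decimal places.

0.416

P = 97/1170 ≈ 0.082906 and Q = 276/1170 ≈ 0.235897.
Under the Kimura two-parameter model, d = −½ ln(1 − 2P − Q) − ¼ ln(1 − 2Q).
1 − 2P − Q = 0.598291, giving −½ ln(0.598291) = 0.256839.
1 − 2Q = 0.528206, giving −¼ ln(0.528206) = 0.159567.
d = 0.256839 + 0.159567 = 0.416406.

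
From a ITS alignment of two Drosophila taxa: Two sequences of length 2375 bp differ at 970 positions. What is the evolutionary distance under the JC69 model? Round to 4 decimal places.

p = 970/2375 ≈ 0.408421.
d = −(3/4) ln(1 − 4p/3) = −0.75 ln(1 − 0.544561) = −0.75 ln(0.455439)
  = −0.75 × (-0.786493) = 0.589870 substitutions/site.

0.5899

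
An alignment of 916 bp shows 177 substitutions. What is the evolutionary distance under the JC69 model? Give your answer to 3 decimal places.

p = 177/916 ≈ 0.193231.
d = −(3/4) ln(1 − 4p/3) = −0.75 ln(1 − 0.257641) = −0.75 ln(0.742359)
  = −0.75 × (-0.297922) = 0.223442 substitutions/site.

0.223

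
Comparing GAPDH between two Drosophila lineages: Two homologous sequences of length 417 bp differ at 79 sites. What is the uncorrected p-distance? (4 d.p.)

p = 79/417 = 0.189448… ≈ 0.1894 (to 4 d.p.).

0.1894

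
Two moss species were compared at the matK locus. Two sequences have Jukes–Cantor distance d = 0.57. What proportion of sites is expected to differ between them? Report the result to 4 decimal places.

0.3993

p = (3/4)(1 − e^(−4d/3)) = 0.75 × (1 − e^(-0.76)) = 0.75 × (1 − 0.467666) = 0.399251.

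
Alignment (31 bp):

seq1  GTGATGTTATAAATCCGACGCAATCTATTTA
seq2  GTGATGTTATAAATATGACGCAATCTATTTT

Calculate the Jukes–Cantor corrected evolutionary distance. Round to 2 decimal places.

The sequences differ at 3 of 31 sites (15, 16, 31), so p = 3/31 ≈ 0.096774.
d = −(3/4) ln(1 − 4p/3) = −0.75 ln(1 − 0.129032) = −0.75 ln(0.870968)
  = −0.75 × (-0.138150) = 0.103613 substitutions/site.

0.10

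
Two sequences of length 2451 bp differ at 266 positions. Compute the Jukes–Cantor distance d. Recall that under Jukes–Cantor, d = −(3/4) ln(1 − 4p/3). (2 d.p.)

p = 266/2451 ≈ 0.108527.
d = −(3/4) ln(1 − 4p/3) = −0.75 ln(1 − 0.144703) = −0.75 ln(0.855297)
  = −0.75 × (-0.156307) = 0.117230 substitutions/site.

0.12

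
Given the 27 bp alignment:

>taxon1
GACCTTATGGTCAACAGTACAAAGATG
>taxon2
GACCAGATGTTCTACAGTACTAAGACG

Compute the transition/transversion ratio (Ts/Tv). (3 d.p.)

Transitions are A↔G and C↔T; transversions are all other mismatches.
Transitions: 1. Transversions: 5.
R = 1/5 = 0.200.

0.200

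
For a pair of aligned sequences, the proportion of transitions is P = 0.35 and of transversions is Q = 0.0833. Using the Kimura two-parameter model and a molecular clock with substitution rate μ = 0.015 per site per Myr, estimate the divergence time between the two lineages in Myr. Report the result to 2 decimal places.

Under the Kimura two-parameter model, d = −½ ln(1 − 2P − Q) − ¼ ln(1 − 2Q).
1 − 2P − Q = 0.2167, giving −½ ln(0.2167) = 0.764621.
1 − 2Q = 0.8334, giving −¼ ln(0.8334) = 0.045560.
d = 0.764621 + 0.045560 = 0.810181.
Under a molecular clock d = 2μt, so t = d/(2μ) = 0.810181 / (2 × 0.015) = 27.01 Myr.

27.01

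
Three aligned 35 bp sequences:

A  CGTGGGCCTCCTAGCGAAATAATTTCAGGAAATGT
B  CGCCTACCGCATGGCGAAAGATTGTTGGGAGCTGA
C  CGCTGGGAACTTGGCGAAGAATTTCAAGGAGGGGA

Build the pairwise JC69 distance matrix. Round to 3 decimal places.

A–B: 15/35 sites differ → p ≈ 0.428571, d = −0.75 ln(1 − 0.571428) = 0.635472 ≈ 0.635.
A–C: 16/35 sites differ → p ≈ 0.457143, d = −0.75 ln(1 − 0.609524) = 0.705292 ≈ 0.705.
B–C: 15/35 sites differ → p ≈ 0.428571, d = −0.75 ln(1 − 0.571428) = 0.635472 ≈ 0.635.

d(A,B) = 0.635, d(A,C) = 0.705, d(B,C) = 0.635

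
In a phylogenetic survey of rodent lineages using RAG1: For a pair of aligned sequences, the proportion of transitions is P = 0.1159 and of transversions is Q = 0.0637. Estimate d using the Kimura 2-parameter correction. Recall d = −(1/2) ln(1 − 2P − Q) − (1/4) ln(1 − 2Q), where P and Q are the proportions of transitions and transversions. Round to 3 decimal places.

Under the Kimura two-parameter model, d = −½ ln(1 − 2P − Q) − ¼ ln(1 − 2Q).
1 − 2P − Q = 0.7045, giving −½ ln(0.7045) = 0.175133.
1 − 2Q = 0.8726, giving −¼ ln(0.8726) = 0.034070.
d = 0.175133 + 0.034070 = 0.209203.

0.209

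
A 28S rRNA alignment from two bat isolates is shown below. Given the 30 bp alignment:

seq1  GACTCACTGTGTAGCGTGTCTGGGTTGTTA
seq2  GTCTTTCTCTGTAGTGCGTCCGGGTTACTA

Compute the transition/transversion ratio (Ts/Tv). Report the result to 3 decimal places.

Transitions are A↔G and C↔T; transversions are all other mismatches.
Transitions: 6. Transversions: 3.
R = 6/3 = 2.000.

2.000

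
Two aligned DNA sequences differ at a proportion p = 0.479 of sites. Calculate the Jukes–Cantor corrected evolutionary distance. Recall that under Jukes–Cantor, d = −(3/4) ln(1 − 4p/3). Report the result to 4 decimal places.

d = −(3/4) ln(1 − 4p/3) = −0.75 ln(1 − 0.638667) = −0.75 ln(0.361333)
  = −0.75 × (-1.017955) = 0.763466 substitutions/site.

0.7635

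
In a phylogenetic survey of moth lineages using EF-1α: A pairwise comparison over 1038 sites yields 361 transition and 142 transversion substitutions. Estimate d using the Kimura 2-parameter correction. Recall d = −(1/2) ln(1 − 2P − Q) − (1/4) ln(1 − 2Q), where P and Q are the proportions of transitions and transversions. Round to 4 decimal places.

P = 361/1038 ≈ 0.347784 and Q = 142/1038 ≈ 0.136802.
Under the Kimura two-parameter model, d = −½ ln(1 − 2P − Q) − ¼ ln(1 − 2Q).
1 − 2P − Q = 0.16763, giving −½ ln(0.16763) = 0.892998.
1 − 2Q = 0.726396, giving −¼ ln(0.726396) = 0.079915.
d = 0.892998 + 0.079915 = 0.972913.

0.9729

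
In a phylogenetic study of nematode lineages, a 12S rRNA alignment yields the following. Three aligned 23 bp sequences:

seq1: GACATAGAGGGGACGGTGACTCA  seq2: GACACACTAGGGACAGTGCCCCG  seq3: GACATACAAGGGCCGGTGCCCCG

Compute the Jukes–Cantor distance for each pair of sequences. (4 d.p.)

d(seq1,seq2) = 0.4674, d(seq1,seq3) = 0.3206, d(seq2,seq3) = 0.1979

seq1–seq2: 8/23 sites differ → p ≈ 0.347826, d = −0.75 ln(1 − 0.463768) = 0.467391 ≈ 0.4674.
seq1–seq3: 6/23 sites differ → p ≈ 0.26087, d = −0.75 ln(1 − 0.347827) = 0.320584 ≈ 0.3206.
seq2–seq3: 4/23 sites differ → p ≈ 0.173913, d = −0.75 ln(1 − 0.231884) = 0.197861 ≈ 0.1979.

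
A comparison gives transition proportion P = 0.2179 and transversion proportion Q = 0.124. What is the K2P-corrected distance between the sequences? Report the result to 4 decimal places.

Under the Kimura two-parameter model, d = −½ ln(1 − 2P − Q) − ¼ ln(1 − 2Q).
1 − 2P − Q = 0.4402, giving −½ ln(0.4402) = 0.410263.
1 − 2Q = 0.752, giving −¼ ln(0.752) = 0.071255.
d = 0.410263 + 0.071255 = 0.481518.

0.4815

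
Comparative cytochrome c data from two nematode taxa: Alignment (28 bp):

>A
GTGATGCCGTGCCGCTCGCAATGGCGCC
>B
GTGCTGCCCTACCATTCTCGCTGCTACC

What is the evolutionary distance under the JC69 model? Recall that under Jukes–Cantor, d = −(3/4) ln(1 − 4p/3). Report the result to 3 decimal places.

The sequences differ at 11 of 28 sites, so p = 11/28 ≈ 0.392857.
d = −(3/4) ln(1 − 4p/3) = −0.75 ln(1 − 0.523809) = −0.75 ln(0.476191)
  = −0.75 × (-0.741936) = 0.556452 substitutions/site.

0.556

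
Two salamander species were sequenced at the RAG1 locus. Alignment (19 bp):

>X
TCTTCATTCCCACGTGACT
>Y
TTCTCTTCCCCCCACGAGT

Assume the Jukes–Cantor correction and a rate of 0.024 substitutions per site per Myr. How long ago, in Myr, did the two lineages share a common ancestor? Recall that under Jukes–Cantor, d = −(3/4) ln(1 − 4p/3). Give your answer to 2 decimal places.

12.88

The sequences differ at 8 of 19 sites (2, 3, 6, 8, 12, 14, 15, 18), so p = 8/19 ≈ 0.421053.
d = −(3/4) ln(1 − 4p/3) = −0.75 ln(1 − 0.561404) = −0.75 ln(0.438596)
  = −0.75 × (-0.824177) = 0.618133 substitutions/site.
Under a molecular clock d = 2μt, so t = d/(2μ) = 0.618133 / (2 × 0.024) = 12.88 Myr.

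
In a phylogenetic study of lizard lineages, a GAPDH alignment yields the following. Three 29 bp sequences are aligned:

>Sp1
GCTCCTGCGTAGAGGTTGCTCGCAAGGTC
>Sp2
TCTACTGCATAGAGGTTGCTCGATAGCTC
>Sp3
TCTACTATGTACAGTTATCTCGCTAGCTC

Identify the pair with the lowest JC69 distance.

Sp1–Sp2: 6/29 differ, p = 0.207, d = 0.242.
Sp1–Sp3: 10/29 differ, p = 0.345, d = 0.462.
Sp2–Sp3: 8/29 differ, p = 0.276, d = 0.344.
The smallest distance is between Sp1 and Sp2.

Sp1 and Sp2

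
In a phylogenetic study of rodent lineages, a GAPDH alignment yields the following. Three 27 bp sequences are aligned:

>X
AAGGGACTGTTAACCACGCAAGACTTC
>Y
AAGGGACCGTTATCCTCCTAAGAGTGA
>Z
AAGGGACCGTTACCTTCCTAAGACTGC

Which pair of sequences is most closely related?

X–Y: 8/27 differ, p = 0.296, d = 0.377.
X–Z: 7/27 differ, p = 0.259, d = 0.318.
Y–Z: 4/27 differ, p = 0.148, d = 0.165.
The smallest distance is between Y and Z.

Y and Z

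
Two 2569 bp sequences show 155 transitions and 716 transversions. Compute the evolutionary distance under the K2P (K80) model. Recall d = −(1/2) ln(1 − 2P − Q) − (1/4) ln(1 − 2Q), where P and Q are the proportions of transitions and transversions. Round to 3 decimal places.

P = 155/2569 ≈ 0.060335 and Q = 716/2569 ≈ 0.278708.
Under the Kimura two-parameter model, d = −½ ln(1 − 2P − Q) − ¼ ln(1 − 2Q).
1 − 2P − Q = 0.600622, giving −½ ln(0.600622) = 0.254895.
1 − 2Q = 0.442584, giving −¼ ln(0.442584) = 0.203781.
d = 0.254895 + 0.203781 = 0.458676.

0.459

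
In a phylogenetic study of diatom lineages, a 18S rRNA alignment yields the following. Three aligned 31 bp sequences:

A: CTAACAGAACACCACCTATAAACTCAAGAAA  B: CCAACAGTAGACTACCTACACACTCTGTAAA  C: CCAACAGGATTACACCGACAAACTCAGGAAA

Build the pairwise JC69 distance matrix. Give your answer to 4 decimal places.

d(A,B) = 0.3672, d(A,C) = 0.3163, d(B,C) = 0.3672

A–B: 9/31 sites differ → p ≈ 0.290323, d = −0.75 ln(1 − 0.387097) = 0.367161 ≈ 0.3672.
A–C: 8/31 sites differ → p ≈ 0.258065, d = −0.75 ln(1 − 0.344087) = 0.316295 ≈ 0.3163.
B–C: 9/31 sites differ → p ≈ 0.290323, d = −0.75 ln(1 − 0.387097) = 0.367161 ≈ 0.3672.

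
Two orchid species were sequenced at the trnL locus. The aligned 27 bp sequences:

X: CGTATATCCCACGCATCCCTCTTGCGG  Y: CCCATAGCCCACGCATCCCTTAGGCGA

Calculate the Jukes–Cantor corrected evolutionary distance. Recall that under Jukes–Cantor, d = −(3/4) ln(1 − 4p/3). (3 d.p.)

0.318

The sequences differ at 7 of 27 sites (2, 3, 7, 21, 22, 23, 27), so p = 7/27 ≈ 0.259259.
d = −(3/4) ln(1 − 4p/3) = −0.75 ln(1 − 0.345679) = −0.75 ln(0.654321)
  = −0.75 × (-0.424157) = 0.318118 substitutions/site.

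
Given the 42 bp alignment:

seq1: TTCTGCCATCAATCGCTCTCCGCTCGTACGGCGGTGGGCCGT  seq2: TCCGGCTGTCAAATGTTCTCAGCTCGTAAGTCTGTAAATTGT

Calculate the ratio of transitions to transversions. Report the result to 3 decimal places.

Transitions are A↔G and C↔T; transversions are all other mismatches.
Transitions: 10. Transversions: 6.
R = 10/6 = 1.666666… ≈ 1.667 (to 3 d.p.).

1.667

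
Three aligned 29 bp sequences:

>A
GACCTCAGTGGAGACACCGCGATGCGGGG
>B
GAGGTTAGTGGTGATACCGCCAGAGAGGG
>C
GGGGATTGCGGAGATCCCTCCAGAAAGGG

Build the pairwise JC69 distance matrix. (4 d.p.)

A–B: 10/29 sites differ → p ≈ 0.344828, d = −0.75 ln(1 − 0.459771) = 0.461822 ≈ 0.4618.
A–C: 15/29 sites differ → p ≈ 0.517241, d = −0.75 ln(1 − 0.689655) = 0.877553 ≈ 0.8776.
B–C: 8/29 sites differ → p ≈ 0.275862, d = −0.75 ln(1 − 0.367816) = 0.343931 ≈ 0.3439.

d(A,B) = 0.4618, d(A,C) = 0.8776, d(B,C) = 0.3439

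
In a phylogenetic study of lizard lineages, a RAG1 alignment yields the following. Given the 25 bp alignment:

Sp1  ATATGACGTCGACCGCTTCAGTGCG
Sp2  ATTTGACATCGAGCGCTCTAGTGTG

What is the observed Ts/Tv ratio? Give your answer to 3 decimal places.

Transitions are A↔G and C↔T; transversions are all other mismatches.
Transitions: 4. Transversions: 2.
R = 4/2 = 2.000.

2.000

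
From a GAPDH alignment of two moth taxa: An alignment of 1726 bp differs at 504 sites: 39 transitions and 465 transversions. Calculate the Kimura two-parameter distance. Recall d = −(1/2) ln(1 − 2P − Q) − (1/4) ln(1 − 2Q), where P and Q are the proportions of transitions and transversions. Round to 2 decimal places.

P = 39/1726 ≈ 0.022596 and Q = 465/1726 ≈ 0.269409.
Under the Kimura two-parameter model, d = −½ ln(1 − 2P − Q) − ¼ ln(1 − 2Q).
1 − 2P − Q = 0.685399, giving −½ ln(0.685399) = 0.188877.
1 − 2Q = 0.461182, giving −¼ ln(0.461182) = 0.193491.
d = 0.188877 + 0.193491 = 0.382368.

0.38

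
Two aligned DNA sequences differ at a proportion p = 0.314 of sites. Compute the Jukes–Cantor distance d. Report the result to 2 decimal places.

0.41

d = −(3/4) ln(1 − 4p/3) = −0.75 ln(1 − 0.418667) = −0.75 ln(0.581333)
  = −0.75 × (-0.542432) = 0.406824 substitutions/site.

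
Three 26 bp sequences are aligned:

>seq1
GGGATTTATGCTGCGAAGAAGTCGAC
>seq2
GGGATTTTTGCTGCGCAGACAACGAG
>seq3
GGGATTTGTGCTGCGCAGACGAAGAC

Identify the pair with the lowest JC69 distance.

seq1–seq2: 6/26 differ, p = 0.231, d = 0.276.
seq1–seq3: 5/26 differ, p = 0.192, d = 0.222.
seq2–seq3: 4/26 differ, p = 0.154, d = 0.172.
The smallest distance is between seq2 and seq3.

seq2 and seq3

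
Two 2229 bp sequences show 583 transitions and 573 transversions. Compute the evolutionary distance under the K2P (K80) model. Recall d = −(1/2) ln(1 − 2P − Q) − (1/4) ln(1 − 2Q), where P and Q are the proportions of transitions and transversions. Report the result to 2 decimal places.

0.94

P = 583/2229 ≈ 0.261552 and Q = 573/2229 ≈ 0.257066.
Under the Kimura two-parameter model, d = −½ ln(1 − 2P − Q) − ¼ ln(1 − 2Q).
1 − 2P − Q = 0.21983, giving −½ ln(0.21983) = 0.757450.
1 − 2Q = 0.485868, giving −¼ ln(0.485868) = 0.180455.
d = 0.757450 + 0.180455 = 0.937905.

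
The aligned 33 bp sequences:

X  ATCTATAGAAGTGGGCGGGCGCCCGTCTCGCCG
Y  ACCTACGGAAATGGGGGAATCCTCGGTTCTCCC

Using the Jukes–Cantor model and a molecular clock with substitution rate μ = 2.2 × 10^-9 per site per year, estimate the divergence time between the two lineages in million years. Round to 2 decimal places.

142.15

The sequences differ at 14 of 33 sites, so p = 14/33 ≈ 0.424242.
d = −(3/4) ln(1 − 4p/3) = −0.75 ln(1 − 0.565656) = −0.75 ln(0.434344)
  = −0.75 × (-0.833918) = 0.625439 substitutions/site.
Under a molecular clock d = 2μt, so t = d/(2μ) = 0.625439 / (2 × 2.2 × 10^-9) = 142.15 million years.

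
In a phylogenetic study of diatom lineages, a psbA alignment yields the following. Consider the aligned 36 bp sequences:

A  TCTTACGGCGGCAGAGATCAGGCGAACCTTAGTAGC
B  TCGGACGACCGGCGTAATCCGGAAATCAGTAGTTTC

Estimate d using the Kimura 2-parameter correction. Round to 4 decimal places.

Of 36 sites, 3 differences are transitions and 13 are transversions, so P = 3/36 ≈ 0.083333 and Q = 13/36 ≈ 0.361111.
Under the Kimura two-parameter model, d = −½ ln(1 − 2P − Q) − ¼ ln(1 − 2Q).
1 − 2P − Q = 0.472223, giving −½ ln(0.472223) = 0.375152.
1 − 2Q = 0.277778, giving −¼ ln(0.277778) = 0.320233.
d = 0.375152 + 0.320233 = 0.695385.

0.6954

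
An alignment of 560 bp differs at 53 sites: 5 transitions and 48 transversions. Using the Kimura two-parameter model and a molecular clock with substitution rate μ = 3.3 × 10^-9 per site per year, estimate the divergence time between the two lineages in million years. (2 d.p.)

15.41

P = 5/560 ≈ 0.008929 and Q = 48/560 ≈ 0.085714.
Under the Kimura two-parameter model, d = −½ ln(1 − 2P − Q) − ¼ ln(1 − 2Q).
1 − 2P − Q = 0.896428, giving −½ ln(0.896428) = 0.054669.
1 − 2Q = 0.828572, giving −¼ ln(0.828572) = 0.047013.
d = 0.054669 + 0.047013 = 0.101682.
Under a molecular clock d = 2μt, so t = d/(2μ) = 0.101682 / (2 × 3.3 × 10^-9) = 15.41 million years.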